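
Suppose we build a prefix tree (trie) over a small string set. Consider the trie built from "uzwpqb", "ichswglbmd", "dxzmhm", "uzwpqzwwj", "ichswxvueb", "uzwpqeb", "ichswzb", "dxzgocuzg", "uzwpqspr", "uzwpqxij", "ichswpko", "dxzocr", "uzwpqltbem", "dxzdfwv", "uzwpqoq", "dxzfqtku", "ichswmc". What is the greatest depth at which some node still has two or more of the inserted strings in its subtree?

Equivalently: take the maximum, over all pairs, of their longest common prefix length.
"ichswglbmd" and "ichswmc" agree on "ichsw" (5 characters) before diverging; nothing deeper is shared.
Longest shared-prefix length: 5

5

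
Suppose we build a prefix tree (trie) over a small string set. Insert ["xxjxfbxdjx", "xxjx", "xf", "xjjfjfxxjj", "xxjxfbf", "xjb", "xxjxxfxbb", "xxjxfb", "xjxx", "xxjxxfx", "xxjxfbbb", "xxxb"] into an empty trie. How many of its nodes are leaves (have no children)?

A leaf is a node with no children — equivalently, the end of a word that is not a proper prefix of any other stored word.
Those words: "xf", "xjb", "xjjfjfxxjj", "xjxx", "xxjxfbbb", "xxjxfbf", "xxjxfbxdjx", "xxjxxfxbb", "xxxb"
Leaf count: 9

9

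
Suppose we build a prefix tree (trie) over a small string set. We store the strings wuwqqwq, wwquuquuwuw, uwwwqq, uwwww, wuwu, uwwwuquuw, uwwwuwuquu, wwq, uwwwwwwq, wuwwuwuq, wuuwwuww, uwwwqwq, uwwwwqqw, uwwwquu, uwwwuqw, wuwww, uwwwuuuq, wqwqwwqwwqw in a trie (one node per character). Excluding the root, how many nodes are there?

71

Trace insertions, counting only characters that open a new branch:
  "wuwqqwq" → 7 new (w, u, w, q, q, w, q)
  "wwquuquuwuw" → prefix "w" already present; 10 new (w, q, u, u, q, u, u, w, u, w)
  "uwwwqq" → 6 new (u, w, w, w, q, q)
  "uwwww" → prefix "uwww" already present; 1 new (w)
  "wuwu" → prefix "wuw" already present; 1 new (u)
  "uwwwuquuw" → prefix "uwww" already present; 5 new (u, q, u, u, w)
  "uwwwuwuquu" → prefix "uwwwu" already present; 5 new (w, u, q, u, u)
  "wwq" → prefix "wwq" already present; 0 new (none)
  "uwwwwwwq" → prefix "uwwww" already present; 3 new (w, w, q)
  "wuwwuwuq" → prefix "wuw" already present; 5 new (w, u, w, u, q)
  "wuuwwuww" → prefix "wu" already present; 6 new (u, w, w, u, w, w)
  "uwwwqwq" → prefix "uwwwq" already present; 2 new (w, q)
  "uwwwwqqw" → prefix "uwwww" already present; 3 new (q, q, w)
  "uwwwquu" → prefix "uwwwq" already present; 2 new (u, u)
  "uwwwuqw" → prefix "uwwwuq" already present; 1 new (w)
  "wuwww" → prefix "wuww" already present; 1 new (w)
  "uwwwuuuq" → prefix "uwwwu" already present; 3 new (u, u, q)
  "wqwqwwqwwqw" → prefix "w" already present; 10 new (q, w, q, w, w, q, w, w, q, w)
Total nodes = 7 + 10 + 6 + 1 + 1 + 5 + 5 + 0 + 3 + 5 + 6 + 2 + 3 + 2 + 1 + 1 + 3 + 10 = 71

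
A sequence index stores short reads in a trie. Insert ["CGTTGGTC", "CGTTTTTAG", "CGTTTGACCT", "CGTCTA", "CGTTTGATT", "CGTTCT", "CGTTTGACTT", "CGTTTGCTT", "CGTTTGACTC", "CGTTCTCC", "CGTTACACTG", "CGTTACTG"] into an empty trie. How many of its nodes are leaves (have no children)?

Leaves are exactly the stored words that no other stored word extends.
Those words: "CGTCTA", "CGTTACACTG", "CGTTACTG", "CGTTCTCC", "CGTTGGTC", "CGTTTGACCT", "CGTTTGACTC", "CGTTTGACTT", "CGTTTGATT", "CGTTTGCTT", "CGTTTTTAG"
Leaf count: 11

11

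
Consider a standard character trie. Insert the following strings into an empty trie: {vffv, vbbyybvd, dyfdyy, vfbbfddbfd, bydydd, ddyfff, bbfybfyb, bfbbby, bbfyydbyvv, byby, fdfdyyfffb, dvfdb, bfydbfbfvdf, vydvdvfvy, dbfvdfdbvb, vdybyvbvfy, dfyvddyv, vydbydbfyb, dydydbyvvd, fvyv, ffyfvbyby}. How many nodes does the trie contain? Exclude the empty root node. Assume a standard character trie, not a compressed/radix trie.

138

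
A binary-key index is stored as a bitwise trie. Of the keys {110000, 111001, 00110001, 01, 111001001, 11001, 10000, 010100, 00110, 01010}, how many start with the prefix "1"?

Traverse to the node for "1", then collect every word in that subtree.
Matches: "10000", "110000", "11001", "111001", "111001001"
Count: 5

5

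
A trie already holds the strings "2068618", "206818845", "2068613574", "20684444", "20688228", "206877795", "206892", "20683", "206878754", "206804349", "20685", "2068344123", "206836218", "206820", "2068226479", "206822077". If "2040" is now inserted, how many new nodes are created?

2

The longest prefix of "2040" already in the trie is "20" (length 2).
New nodes needed: |"2040"| − 2 = 4 − 2 = 2.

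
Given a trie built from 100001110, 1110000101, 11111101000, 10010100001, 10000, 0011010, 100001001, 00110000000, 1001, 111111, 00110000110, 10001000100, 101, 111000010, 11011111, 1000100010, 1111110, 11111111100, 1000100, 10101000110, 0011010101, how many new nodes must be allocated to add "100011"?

1

"10001" is already a path in the trie; the remaining "1" must be added.
Each of the 1 remaining characters creates one node.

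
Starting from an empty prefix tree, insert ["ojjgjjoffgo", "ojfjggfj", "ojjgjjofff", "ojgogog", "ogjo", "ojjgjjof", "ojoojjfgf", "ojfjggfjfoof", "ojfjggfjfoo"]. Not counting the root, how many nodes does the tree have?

Count nodes per top-level branch (shared prefixes stored once):
  'o'-branch (ogjo, ojfjggfj, ojfjggfjfoo, ojfjggfjfoof, ojgogog, ojjgjjof, ojjgjjofff, ojjgjjoffgo, ojoojjfgf): 37 nodes
Sum: 37

37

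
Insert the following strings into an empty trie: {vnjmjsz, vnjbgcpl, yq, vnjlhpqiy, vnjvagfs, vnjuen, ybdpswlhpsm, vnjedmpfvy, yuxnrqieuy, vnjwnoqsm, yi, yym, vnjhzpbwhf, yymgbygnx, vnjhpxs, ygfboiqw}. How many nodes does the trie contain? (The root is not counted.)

Insert word by word; a character creates a node only if that edge doesn't already exist:
  "vnjmjsz" → 7 new (v, n, j, m, j, s, z)
  "vnjbgcpl" → prefix "vnj" already present; 5 new (b, g, c, p, l)
  "yq" → 2 new (y, q)
  "vnjlhpqiy" → prefix "vnj" already present; 6 new (l, h, p, q, i, y)
  "vnjvagfs" → prefix "vnj" already present; 5 new (v, a, g, f, s)
  "vnjuen" → prefix "vnj" already present; 3 new (u, e, n)
  "ybdpswlhpsm" → prefix "y" already present; 10 new (b, d, p, s, w, l, h, p, s, m)
  "vnjedmpfvy" → prefix "vnj" already present; 7 new (e, d, m, p, f, v, y)
  "yuxnrqieuy" → prefix "y" already present; 9 new (u, x, n, r, q, i, e, u, y)
  "vnjwnoqsm" → prefix "vnj" already present; 6 new (w, n, o, q, s, m)
  "yi" → prefix "y" already present; 1 new (i)
  "yym" → prefix "y" already present; 2 new (y, m)
  "vnjhzpbwhf" → prefix "vnj" already present; 7 new (h, z, p, b, w, h, f)
  "yymgbygnx" → prefix "yym" already present; 6 new (g, b, y, g, n, x)
  "vnjhpxs" → prefix "vnjh" already present; 3 new (p, x, s)
  "ygfboiqw" → prefix "y" already present; 7 new (g, f, b, o, i, q, w)
Total nodes = 7 + 5 + 2 + 6 + 5 + 3 + 10 + 7 + 9 + 6 + 1 + 2 + 7 + 6 + 3 + 7 = 86

86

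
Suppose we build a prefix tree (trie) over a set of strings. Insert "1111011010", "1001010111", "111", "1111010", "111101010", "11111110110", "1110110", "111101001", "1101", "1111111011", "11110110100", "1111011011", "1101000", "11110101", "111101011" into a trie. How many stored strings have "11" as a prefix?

Traverse to the node for "11", then collect every word in that subtree.
Words under "11": 1101, 1101000, 111, 1110110, 1111010, 111101001, 11110101, 111101010, 111101011, 1111011010, 11110110100, 1111011011, 1111111011, 11111110110
Count: 14

14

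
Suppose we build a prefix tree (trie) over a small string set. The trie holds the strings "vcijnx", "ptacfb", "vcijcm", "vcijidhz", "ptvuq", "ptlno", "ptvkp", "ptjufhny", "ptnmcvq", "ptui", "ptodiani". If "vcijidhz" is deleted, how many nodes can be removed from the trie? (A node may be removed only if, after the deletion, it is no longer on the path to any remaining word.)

4

Walk "vcijidhz" from the leaf back toward the root, removing each node that no remaining word uses.
The suffix "idhz" (4 nodes) is used only by "vcijidhz"; the node for "vcij" still has the child "n", so pruning stops there.
Nodes removed: 4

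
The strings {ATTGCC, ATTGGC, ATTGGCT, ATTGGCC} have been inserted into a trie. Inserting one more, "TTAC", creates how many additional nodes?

"TTAC" shares no prefix with any stored word, so all 4 characters open new nodes.
4 − 0 = 4 new nodes.

4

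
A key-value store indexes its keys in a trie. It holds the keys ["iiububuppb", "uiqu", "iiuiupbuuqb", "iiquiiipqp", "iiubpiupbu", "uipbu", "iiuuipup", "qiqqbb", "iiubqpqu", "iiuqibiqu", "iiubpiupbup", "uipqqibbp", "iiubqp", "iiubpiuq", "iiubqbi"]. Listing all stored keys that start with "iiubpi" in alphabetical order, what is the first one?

Words with prefix "iiubpi", in lexicographic order: "iiubpiupbu", "iiubpiupbup", "iiubpiuq"
Position 1: iiubpiupbu

iiubpiupbu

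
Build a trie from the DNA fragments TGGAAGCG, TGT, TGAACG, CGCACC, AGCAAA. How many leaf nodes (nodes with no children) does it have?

5

A leaf is a node with no children — equivalently, the end of a word that is not a proper prefix of any other stored word.
Those words: "AGCAAA", "CGCACC", "TGAACG", "TGGAAGCG", "TGT"
Leaf count: 5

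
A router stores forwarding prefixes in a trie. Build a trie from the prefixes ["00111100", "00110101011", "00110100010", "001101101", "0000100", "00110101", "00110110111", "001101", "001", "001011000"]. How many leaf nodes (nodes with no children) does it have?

6

Leaves are exactly the stored words that no other stored word extends.
Those words: "0000100", "001011000", "00110100010", "00110101011", "00110110111", "00111100"
Leaf count: 6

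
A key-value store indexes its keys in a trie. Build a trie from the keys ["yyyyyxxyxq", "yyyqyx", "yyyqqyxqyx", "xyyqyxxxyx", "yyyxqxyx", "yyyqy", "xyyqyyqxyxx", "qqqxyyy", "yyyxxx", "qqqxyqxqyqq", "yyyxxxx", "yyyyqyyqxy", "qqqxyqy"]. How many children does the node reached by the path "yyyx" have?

The children of the "yyyx" node are the distinct next characters among strings starting with "yyyx".
Characters that immediately follow "yyyx" among the stored strings: {q, x}.
That node has 2 child edges.

2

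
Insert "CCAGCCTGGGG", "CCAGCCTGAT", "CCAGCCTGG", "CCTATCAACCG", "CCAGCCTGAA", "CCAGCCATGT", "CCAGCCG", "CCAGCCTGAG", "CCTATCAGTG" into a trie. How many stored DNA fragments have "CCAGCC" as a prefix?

Walk to "CCAGCC"; the words in its subtree are exactly those with that prefix.
Matches: "CCAGCCATGT", "CCAGCCG", "CCAGCCTGAA", "CCAGCCTGAG", "CCAGCCTGAT", "CCAGCCTGG", "CCAGCCTGGGG"
Count: 7

7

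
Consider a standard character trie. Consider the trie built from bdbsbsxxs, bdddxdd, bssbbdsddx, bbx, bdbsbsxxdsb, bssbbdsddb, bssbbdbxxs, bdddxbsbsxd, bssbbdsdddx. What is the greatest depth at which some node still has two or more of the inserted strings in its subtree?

9

Equivalently: take the maximum, over all pairs, of their longest common prefix length.
"bssbbdsddb" and "bssbbdsdddx" agree on "bssbbdsdd" (9 characters) before diverging; nothing deeper is shared.
Longest shared-prefix length: 9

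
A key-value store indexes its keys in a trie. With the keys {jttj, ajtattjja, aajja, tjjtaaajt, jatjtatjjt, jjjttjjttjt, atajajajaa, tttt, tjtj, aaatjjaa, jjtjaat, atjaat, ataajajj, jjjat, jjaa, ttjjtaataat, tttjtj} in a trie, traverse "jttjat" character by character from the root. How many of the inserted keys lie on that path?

Walk "jttjat" from the root; an end-of-word marker is hit whenever a stored word is a prefix of "jttjat".
Prefixes of the query that are stored words: "jttj"
Count: 1

1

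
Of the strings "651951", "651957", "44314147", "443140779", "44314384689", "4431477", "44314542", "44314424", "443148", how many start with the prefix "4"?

Filter for entries beginning with "4":
Matches: "443140779", "44314147", "44314384689", "44314424", "44314542", "4431477", "443148"
Count: 7

7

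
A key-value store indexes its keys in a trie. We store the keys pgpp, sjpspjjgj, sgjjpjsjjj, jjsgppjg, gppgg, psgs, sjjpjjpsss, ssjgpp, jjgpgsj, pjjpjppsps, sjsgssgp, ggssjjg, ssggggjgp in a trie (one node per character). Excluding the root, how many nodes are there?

84

Trace insertions, counting only characters that open a new branch:
  "pgpp" → 4 new (p, g, p, p)
  "sjpspjjgj" → 9 new (s, j, p, s, p, j, j, g, j)
  "sgjjpjsjjj" → prefix "s" already present; 9 new (g, j, j, p, j, s, j, j, j)
  "jjsgppjg" → 8 new (j, j, s, g, p, p, j, g)
  "gppgg" → 5 new (g, p, p, g, g)
  "psgs" → prefix "p" already present; 3 new (s, g, s)
  "sjjpjjpsss" → prefix "sj" already present; 8 new (j, p, j, j, p, s, s, s)
  "ssjgpp" → prefix "s" already present; 5 new (s, j, g, p, p)
  "jjgpgsj" → prefix "jj" already present; 5 new (g, p, g, s, j)
  "pjjpjppsps" → prefix "p" already present; 9 new (j, j, p, j, p, p, s, p, s)
  "sjsgssgp" → prefix "sj" already present; 6 new (s, g, s, s, g, p)
  "ggssjjg" → prefix "g" already present; 6 new (g, s, s, j, j, g)
  "ssggggjgp" → prefix "ss" already present; 7 new (g, g, g, g, j, g, p)
Total nodes = 4 + 9 + 9 + 8 + 5 + 3 + 8 + 5 + 5 + 9 + 6 + 6 + 7 = 84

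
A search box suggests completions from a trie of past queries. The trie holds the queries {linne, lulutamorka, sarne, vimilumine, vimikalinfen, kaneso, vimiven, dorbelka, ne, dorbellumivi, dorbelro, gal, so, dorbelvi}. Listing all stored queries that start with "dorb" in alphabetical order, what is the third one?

Filter for "dorb…" and sort: "dorbelka", "dorbellumivi", "dorbelro", "dorbelvi"
Position 3: dorbelro

dorbelro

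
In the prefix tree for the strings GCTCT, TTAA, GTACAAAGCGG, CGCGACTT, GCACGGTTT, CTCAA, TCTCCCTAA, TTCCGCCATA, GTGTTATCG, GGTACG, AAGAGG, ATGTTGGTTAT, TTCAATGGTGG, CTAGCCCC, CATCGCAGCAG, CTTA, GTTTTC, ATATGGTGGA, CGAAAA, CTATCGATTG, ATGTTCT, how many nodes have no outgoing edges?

A leaf is a node with no children — equivalently, the end of a word that is not a proper prefix of any other stored word.
Those words: "AAGAGG", "ATATGGTGGA", "ATGTTCT", "ATGTTGGTTAT", "CATCGCAGCAG", "CGAAAA", "CGCGACTT", "CTAGCCCC", "CTATCGATTG", "CTCAA", "CTTA", "GCACGGTTT", "GCTCT", "GGTACG", "GTACAAAGCGG", "GTGTTATCG", "GTTTTC", "TCTCCCTAA", "TTAA", "TTCAATGGTGG", "TTCCGCCATA"
Leaf count: 21

21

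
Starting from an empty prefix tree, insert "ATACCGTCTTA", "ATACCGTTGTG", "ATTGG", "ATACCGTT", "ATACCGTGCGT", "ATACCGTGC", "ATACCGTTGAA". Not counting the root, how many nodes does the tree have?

24

Count nodes per top-level branch (shared prefixes stored once):
  'A'-branch (ATACCGTCTTA, ATACCGTGC, ATACCGTGCGT, ATACCGTT, ATACCGTTGAA, ATACCGTTGTG, ATTGG): 24 nodes
Sum: 24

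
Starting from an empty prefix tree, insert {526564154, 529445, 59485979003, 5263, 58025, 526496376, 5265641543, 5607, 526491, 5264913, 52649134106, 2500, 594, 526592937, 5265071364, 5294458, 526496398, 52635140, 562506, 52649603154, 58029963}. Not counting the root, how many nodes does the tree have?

Count nodes per top-level branch (shared prefixes stored once):
  '2'-branch (2500): 4 nodes
  '5'-branch (5263, 52635140, 526491, 5264913, 52649134106, 52649603154, 526496376, 526496398, 5265071364, 526564154, 5265641543, 526592937, 529445, 5294458, 5607, 562506, 58025, 58029963, 594, 59485979003): 75 nodes
Sum: 79

79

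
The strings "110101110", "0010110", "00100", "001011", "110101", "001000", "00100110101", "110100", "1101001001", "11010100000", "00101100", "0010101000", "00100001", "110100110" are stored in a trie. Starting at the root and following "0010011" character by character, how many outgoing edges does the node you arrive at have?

1

Follow the path "0010011" to its node, then look at its outgoing edges.
Distinct next characters after "0010011": 0.
That node has 1 child edge.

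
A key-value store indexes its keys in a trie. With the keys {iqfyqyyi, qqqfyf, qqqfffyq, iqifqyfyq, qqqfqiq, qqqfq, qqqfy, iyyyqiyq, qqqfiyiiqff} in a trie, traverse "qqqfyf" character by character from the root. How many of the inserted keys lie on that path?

2

Walk "qqqfyf" from the root; an end-of-word marker is hit whenever a stored word is a prefix of "qqqfyf".
Prefixes of the query that are stored words: "qqqfy", "qqqfyf"
Count: 2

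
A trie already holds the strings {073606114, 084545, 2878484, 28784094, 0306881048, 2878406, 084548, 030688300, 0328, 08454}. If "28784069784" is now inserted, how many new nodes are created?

Walking "28784069784" from the root, the first 7 characters ("2878406") follow existing edges; "9" is the first miss.
So 11 − 7 = 4 new nodes.

4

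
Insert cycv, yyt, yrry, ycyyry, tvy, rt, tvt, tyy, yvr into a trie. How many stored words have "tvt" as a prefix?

Traverse to the node for "tvt", then collect every word in that subtree.
Matches: "tvt"
Count: 1

1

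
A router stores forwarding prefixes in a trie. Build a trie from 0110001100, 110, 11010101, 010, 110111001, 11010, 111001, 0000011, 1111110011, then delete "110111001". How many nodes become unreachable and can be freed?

5

After clearing the end-marker at "110111001", prune upward until reaching a node still needed by another word.
The suffix "11001" (5 nodes) is used only by "110111001"; the node for "1101" still has the child "0", so pruning stops there.
Nodes removed: 5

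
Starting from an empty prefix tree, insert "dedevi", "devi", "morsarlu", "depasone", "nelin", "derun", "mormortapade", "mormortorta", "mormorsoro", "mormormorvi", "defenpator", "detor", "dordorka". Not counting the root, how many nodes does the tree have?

70

Trace insertions, counting only characters that open a new branch:
  "dedevi" → 6 new (d, e, d, e, v, i)
  "devi" → prefix "de" already present; 2 new (v, i)
  "morsarlu" → 8 new (m, o, r, s, a, r, l, u)
  "depasone" → prefix "de" already present; 6 new (p, a, s, o, n, e)
  "nelin" → 5 new (n, e, l, i, n)
  "derun" → prefix "de" already present; 3 new (r, u, n)
  "mormortapade" → prefix "mor" already present; 9 new (m, o, r, t, a, p, a, d, e)
  "mormortorta" → prefix "mormort" already present; 4 new (o, r, t, a)
  "mormorsoro" → prefix "mormor" already present; 4 new (s, o, r, o)
  "mormormorvi" → prefix "mormor" already present; 5 new (m, o, r, v, i)
  "defenpator" → prefix "de" already present; 8 new (f, e, n, p, a, t, o, r)
  "detor" → prefix "de" already present; 3 new (t, o, r)
  "dordorka" → prefix "d" already present; 7 new (o, r, d, o, r, k, a)
Total nodes = 6 + 2 + 8 + 6 + 5 + 3 + 9 + 4 + 4 + 5 + 8 + 3 + 7 = 70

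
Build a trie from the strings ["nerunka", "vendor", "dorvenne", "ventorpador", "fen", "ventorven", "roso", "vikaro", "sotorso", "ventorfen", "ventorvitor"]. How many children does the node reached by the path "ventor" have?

3

The children of the "ventor" node are the distinct next characters among strings starting with "ventor".
Distinct next characters after "ventor": f, p, v.
That node has 3 child edges.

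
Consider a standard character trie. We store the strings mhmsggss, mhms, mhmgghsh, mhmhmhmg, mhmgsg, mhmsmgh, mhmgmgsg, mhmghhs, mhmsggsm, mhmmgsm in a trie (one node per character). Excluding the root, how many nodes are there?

35

Count nodes per top-level branch (shared prefixes stored once):
  'm'-branch (mhmgghsh, mhmghhs, mhmgmgsg, mhmgsg, mhmhmhmg, mhmmgsm, mhms, mhmsggsm, mhmsggss, mhmsmgh): 35 nodes
Sum: 35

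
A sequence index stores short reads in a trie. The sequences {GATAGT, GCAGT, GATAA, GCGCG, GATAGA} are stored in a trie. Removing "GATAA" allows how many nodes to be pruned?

After clearing the end-marker at "GATAA", prune upward until reaching a node still needed by another word.
The suffix "A" (1 node) is used only by "GATAA"; the node for "GATA" still has the child "G", so pruning stops there.
Nodes removed: 1

1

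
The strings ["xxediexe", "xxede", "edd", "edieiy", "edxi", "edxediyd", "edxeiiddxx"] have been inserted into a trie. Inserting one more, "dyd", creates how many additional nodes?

3

"dyd" shares no prefix with any stored word, so all 3 characters open new nodes.
3 − 0 = 3 new nodes.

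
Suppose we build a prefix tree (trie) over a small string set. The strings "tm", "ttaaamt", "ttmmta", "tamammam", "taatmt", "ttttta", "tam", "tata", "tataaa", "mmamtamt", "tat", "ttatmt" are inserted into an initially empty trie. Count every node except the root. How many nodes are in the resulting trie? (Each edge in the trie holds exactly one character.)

42

For each word, the new-node count is its length minus the longest prefix already in the trie:
  "tm" → 2 new (t, m)
  "ttaaamt" → prefix "t" already present; 6 new (t, a, a, a, m, t)
  "ttmmta" → prefix "tt" already present; 4 new (m, m, t, a)
  "tamammam" → prefix "t" already present; 7 new (a, m, a, m, m, a, m)
  "taatmt" → prefix "ta" already present; 4 new (a, t, m, t)
  "ttttta" → prefix "tt" already present; 4 new (t, t, t, a)
  "tam" → prefix "tam" already present; 0 new (none)
  "tata" → prefix "ta" already present; 2 new (t, a)
  "tataaa" → prefix "tata" already present; 2 new (a, a)
  "mmamtamt" → 8 new (m, m, a, m, t, a, m, t)
  "tat" → prefix "tat" already present; 0 new (none)
  "ttatmt" → prefix "tta" already present; 3 new (t, m, t)
Total nodes = 2 + 6 + 4 + 7 + 4 + 4 + 0 + 2 + 2 + 8 + 0 + 3 = 42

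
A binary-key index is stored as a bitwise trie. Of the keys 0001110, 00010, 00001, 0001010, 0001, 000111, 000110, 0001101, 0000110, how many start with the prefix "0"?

9

Traverse to the node for "0", then collect every word in that subtree.
Matches: "00001", "0000110", "0001", "00010", "0001010", "000110", "0001101", "000111", "0001110"
Count: 9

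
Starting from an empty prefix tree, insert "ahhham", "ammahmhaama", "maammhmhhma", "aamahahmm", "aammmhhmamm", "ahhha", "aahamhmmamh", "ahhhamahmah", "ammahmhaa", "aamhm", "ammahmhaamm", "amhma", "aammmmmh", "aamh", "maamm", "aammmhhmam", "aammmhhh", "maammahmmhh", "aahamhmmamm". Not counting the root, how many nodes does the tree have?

74

Trace insertions, counting only characters that open a new branch:
  "ahhham" → 6 new (a, h, h, h, a, m)
  "ammahmhaama" → prefix "a" already present; 10 new (m, m, a, h, m, h, a, a, m, a)
  "maammhmhhma" → 11 new (m, a, a, m, m, h, m, h, h, m, a)
  "aamahahmm" → prefix "a" already present; 8 new (a, m, a, h, a, h, m, m)
  "aammmhhmamm" → prefix "aam" already present; 8 new (m, m, h, h, m, a, m, m)
  "ahhha" → prefix "ahhha" already present; 0 new (none)
  "aahamhmmamh" → prefix "aa" already present; 9 new (h, a, m, h, m, m, a, m, h)
  "ahhhamahmah" → prefix "ahhham" already present; 5 new (a, h, m, a, h)
  "ammahmhaa" → prefix "ammahmhaa" already present; 0 new (none)
  "aamhm" → prefix "aam" already present; 2 new (h, m)
  "ammahmhaamm" → prefix "ammahmhaam" already present; 1 new (m)
  "amhma" → prefix "am" already present; 3 new (h, m, a)
  "aammmmmh" → prefix "aammm" already present; 3 new (m, m, h)
  "aamh" → prefix "aamh" already present; 0 new (none)
  "maamm" → prefix "maamm" already present; 0 new (none)
  "aammmhhmam" → prefix "aammmhhmam" already present; 0 new (none)
  "aammmhhh" → prefix "aammmhh" already present; 1 new (h)
  "maammahmmhh" → prefix "maamm" already present; 6 new (a, h, m, m, h, h)
  "aahamhmmamm" → prefix "aahamhmmam" already present; 1 new (m)
Total nodes = 6 + 10 + 11 + 8 + 8 + 0 + 9 + 5 + 0 + 2 + 1 + 3 + 3 + 0 + 0 + 0 + 1 + 6 + 1 = 74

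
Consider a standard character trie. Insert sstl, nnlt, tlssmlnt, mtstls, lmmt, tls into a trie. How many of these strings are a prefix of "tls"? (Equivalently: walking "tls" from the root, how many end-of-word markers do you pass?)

1

Walk "tls" from the root; an end-of-word marker is hit whenever a stored word is a prefix of "tls".
Prefixes of the query that are stored words: "tls"
Count: 1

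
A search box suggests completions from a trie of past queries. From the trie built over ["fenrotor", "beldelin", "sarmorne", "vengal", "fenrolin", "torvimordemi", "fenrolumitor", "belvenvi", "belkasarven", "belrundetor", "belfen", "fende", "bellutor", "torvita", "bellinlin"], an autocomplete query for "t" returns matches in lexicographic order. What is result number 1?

Words with prefix "t", in lexicographic order: "torvimordemi", "torvita"
Position 1: torvimordemi

torvimordemi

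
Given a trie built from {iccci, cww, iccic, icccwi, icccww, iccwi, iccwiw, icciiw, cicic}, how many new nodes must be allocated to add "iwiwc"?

4

"i" is already a path in the trie; the remaining "wiwc" must be added.
New nodes needed: |"iwiwc"| − 1 = 5 − 1 = 4.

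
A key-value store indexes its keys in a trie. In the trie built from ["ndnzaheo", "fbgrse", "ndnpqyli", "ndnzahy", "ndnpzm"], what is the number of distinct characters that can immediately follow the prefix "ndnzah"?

2

Follow the path "ndnzah" to its node, then look at its outgoing edges.
Characters that immediately follow "ndnzah" among the stored strings: {e, y}.
That node has 2 child edges.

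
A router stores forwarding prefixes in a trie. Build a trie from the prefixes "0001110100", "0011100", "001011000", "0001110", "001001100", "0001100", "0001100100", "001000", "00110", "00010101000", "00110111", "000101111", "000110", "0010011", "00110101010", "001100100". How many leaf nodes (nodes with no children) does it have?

Leaves are exactly the stored words that no other stored word extends.
Those words: "00010101000", "000101111", "0001100100", "0001110100", "001000", "001001100", "001011000", "001100100", "00110101010", "00110111", "0011100"
Leaf count: 11

11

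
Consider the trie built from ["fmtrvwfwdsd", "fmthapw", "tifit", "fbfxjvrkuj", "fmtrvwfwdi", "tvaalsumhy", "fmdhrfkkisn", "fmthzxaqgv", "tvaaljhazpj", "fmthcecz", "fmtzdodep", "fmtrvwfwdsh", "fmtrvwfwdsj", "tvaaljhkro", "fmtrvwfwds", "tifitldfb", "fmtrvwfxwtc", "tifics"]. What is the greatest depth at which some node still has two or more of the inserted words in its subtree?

Look for the deepest trie node that still has at least two words in its subtree.
e.g. "fmtrvwfwds" and "fmtrvwfwdsd" share the prefix "fmtrvwfwds" of length 10; no pair shares a longer one.
Longest shared-prefix length: 10

10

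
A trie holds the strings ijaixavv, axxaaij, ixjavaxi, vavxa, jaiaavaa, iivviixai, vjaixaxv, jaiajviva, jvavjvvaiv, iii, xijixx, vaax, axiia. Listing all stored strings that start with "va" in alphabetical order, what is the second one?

vavxa

DFS of the "va" subtree visits, in order: "vaax", "vavxa"
Position 2: vavxa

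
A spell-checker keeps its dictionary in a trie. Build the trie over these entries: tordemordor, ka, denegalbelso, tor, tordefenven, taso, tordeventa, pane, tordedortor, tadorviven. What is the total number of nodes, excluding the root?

57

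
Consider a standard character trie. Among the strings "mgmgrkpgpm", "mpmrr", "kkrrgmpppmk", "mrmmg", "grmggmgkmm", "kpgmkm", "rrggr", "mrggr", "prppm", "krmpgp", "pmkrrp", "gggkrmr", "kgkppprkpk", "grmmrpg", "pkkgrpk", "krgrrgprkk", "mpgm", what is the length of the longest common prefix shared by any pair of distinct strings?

3

Equivalently: take the maximum, over all pairs, of their longest common prefix length.
"grmggmgkmm" and "grmmrpg" agree on "grm" (3 characters) before diverging; nothing deeper is shared.
Longest shared-prefix length: 3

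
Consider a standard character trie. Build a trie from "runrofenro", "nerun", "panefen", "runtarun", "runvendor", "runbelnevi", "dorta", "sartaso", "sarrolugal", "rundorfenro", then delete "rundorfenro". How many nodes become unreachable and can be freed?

8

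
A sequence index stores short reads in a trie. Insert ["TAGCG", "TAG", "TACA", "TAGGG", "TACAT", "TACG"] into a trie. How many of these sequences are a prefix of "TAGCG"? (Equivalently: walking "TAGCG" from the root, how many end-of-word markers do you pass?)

2

Walk "TAGCG" from the root; an end-of-word marker is hit whenever a stored word is a prefix of "TAGCG".
Prefixes of the query that are stored words: "TAG", "TAGCG"
Count: 2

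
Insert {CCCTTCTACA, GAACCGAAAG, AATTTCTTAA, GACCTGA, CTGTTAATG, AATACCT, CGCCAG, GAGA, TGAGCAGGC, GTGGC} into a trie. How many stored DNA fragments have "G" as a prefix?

Filter for entries beginning with "G":
Matches: "GAACCGAAAG", "GACCTGA", "GAGA", "GTGGC"
Count: 4

4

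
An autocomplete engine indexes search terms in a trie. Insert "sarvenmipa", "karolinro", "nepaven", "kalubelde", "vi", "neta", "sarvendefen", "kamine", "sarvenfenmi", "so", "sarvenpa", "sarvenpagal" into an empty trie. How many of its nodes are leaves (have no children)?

11

Leaves are exactly the stored words that no other stored word extends.
Those words: "kalubelde", "kamine", "karolinro", "nepaven", "neta", "sarvendefen", "sarvenfenmi", "sarvenmipa", "sarvenpagal", "so", "vi"
Leaf count: 11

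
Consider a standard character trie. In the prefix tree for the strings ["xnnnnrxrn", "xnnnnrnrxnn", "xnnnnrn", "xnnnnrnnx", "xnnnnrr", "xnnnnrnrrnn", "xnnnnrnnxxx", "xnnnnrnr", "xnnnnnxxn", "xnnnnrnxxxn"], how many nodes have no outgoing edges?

A leaf is a node with no children — equivalently, the end of a word that is not a proper prefix of any other stored word.
Those words: "xnnnnnxxn", "xnnnnrnnxxx", "xnnnnrnrrnn", "xnnnnrnrxnn", "xnnnnrnxxxn", "xnnnnrr", "xnnnnrxrn"
Leaf count: 7

7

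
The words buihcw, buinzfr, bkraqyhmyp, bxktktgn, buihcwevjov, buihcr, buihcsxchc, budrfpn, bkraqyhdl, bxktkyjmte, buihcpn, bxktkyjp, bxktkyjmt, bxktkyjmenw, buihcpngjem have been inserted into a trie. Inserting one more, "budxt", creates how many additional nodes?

"bud" is already a path in the trie; the remaining "xt" must be added.
New nodes needed: |"budxt"| − 3 = 5 − 3 = 2.

2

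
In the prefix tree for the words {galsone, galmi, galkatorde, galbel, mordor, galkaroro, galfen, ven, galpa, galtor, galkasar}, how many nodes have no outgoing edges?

11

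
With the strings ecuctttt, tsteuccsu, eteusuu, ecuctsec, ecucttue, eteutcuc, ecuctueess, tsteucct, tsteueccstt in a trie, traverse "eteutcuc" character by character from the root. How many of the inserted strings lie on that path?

Check each prefix of "eteutcuc" against the stored set — each match is an end-marker on the path.
Prefixes of the query that are stored words: "eteutcuc"
Count: 1

1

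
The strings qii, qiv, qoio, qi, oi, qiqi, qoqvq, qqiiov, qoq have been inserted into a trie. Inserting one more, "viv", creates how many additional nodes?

No existing word starts with "v", so every character of "viv" needs a new node.
3 − 0 = 3 new nodes.

3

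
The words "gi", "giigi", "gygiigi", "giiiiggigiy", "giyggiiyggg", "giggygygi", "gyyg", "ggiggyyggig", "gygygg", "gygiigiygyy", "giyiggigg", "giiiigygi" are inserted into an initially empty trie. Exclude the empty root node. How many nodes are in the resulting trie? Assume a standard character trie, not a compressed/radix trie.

63

Count nodes per top-level branch (shared prefixes stored once):
  'g'-branch (ggiggyyggig, gi, giggygygi, giigi, giiiiggigiy, giiiigygi, giyggiiyggg, giyiggigg, gygiigi, gygiigiygyy, gygygg, gyyg): 63 nodes
Sum: 63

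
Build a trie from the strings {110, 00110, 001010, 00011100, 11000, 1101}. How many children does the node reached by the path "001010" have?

0

Follow the path "001010" to its node, then look at its outgoing edges.
No stored string extends past "001010".
That node has 0 child edges.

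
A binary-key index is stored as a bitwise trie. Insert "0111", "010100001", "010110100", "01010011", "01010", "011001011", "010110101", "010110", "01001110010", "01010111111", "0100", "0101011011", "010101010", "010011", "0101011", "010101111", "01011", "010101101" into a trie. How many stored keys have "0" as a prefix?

Traverse to the node for "0", then collect every word in that subtree.
Matches: "0100", "010011", "01001110010", "01010", "010100001", "01010011", "010101010", "0101011", "010101101", "0101011011", "010101111", "01010111111", "01011", "010110", "010110100", "010110101", "011001011", "0111"
Count: 18

18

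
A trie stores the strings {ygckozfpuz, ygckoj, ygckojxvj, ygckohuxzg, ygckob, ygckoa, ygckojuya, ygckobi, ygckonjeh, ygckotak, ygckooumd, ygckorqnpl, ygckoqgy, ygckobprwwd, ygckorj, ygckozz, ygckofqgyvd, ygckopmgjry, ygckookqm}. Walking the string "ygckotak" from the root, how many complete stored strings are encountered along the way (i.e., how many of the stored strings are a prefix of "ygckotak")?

Traverse "ygckotak" character by character; count nodes along the way that are marked as word ends.
Prefixes of the query that are stored words: "ygckotak"
Count: 1

1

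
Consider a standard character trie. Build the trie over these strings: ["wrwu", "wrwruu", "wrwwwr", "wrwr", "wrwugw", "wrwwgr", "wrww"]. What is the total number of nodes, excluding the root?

14

Trace insertions, counting only characters that open a new branch:
  "wrwu" → 4 new (w, r, w, u)
  "wrwruu" → prefix "wrw" already present; 3 new (r, u, u)
  "wrwwwr" → prefix "wrw" already present; 3 new (w, w, r)
  "wrwr" → prefix "wrwr" already present; 0 new (none)
  "wrwugw" → prefix "wrwu" already present; 2 new (g, w)
  "wrwwgr" → prefix "wrww" already present; 2 new (g, r)
  "wrww" → prefix "wrww" already present; 0 new (none)
Total nodes = 4 + 3 + 3 + 0 + 2 + 2 + 0 = 14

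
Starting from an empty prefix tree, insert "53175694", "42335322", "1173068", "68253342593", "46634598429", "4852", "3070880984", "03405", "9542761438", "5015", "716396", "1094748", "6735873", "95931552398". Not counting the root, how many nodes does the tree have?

102

Insert word by word; a character creates a node only if that edge doesn't already exist:
  "53175694" → 8 new (5, 3, 1, 7, 5, 6, 9, 4)
  "42335322" → 8 new (4, 2, 3, 3, 5, 3, 2, 2)
  "1173068" → 7 new (1, 1, 7, 3, 0, 6, 8)
  "68253342593" → 11 new (6, 8, 2, 5, 3, 3, 4, 2, 5, 9, 3)
  "46634598429" → prefix "4" already present; 10 new (6, 6, 3, 4, 5, 9, 8, 4, 2, 9)
  "4852" → prefix "4" already present; 3 new (8, 5, 2)
  "3070880984" → 10 new (3, 0, 7, 0, 8, 8, 0, 9, 8, 4)
  "03405" → 5 new (0, 3, 4, 0, 5)
  "9542761438" → 10 new (9, 5, 4, 2, 7, 6, 1, 4, 3, 8)
  "5015" → prefix "5" already present; 3 new (0, 1, 5)
  "716396" → 6 new (7, 1, 6, 3, 9, 6)
  "1094748" → prefix "1" already present; 6 new (0, 9, 4, 7, 4, 8)
  "6735873" → prefix "6" already present; 6 new (7, 3, 5, 8, 7, 3)
  "95931552398" → prefix "95" already present; 9 new (9, 3, 1, 5, 5, 2, 3, 9, 8)
Total nodes = 8 + 8 + 7 + 11 + 10 + 3 + 10 + 5 + 10 + 3 + 6 + 6 + 6 + 9 = 102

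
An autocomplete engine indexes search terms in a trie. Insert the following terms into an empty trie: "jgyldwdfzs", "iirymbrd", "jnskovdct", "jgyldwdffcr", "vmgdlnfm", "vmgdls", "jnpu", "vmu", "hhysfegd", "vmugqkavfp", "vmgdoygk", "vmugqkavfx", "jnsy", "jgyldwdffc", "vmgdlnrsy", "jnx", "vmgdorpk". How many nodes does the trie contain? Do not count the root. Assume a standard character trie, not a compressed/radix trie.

For each word, the new-node count is its length minus the longest prefix already in the trie:
  "jgyldwdfzs" → 10 new (j, g, y, l, d, w, d, f, z, s)
  "iirymbrd" → 8 new (i, i, r, y, m, b, r, d)
  "jnskovdct" → prefix "j" already present; 8 new (n, s, k, o, v, d, c, t)
  "jgyldwdffcr" → prefix "jgyldwdf" already present; 3 new (f, c, r)
  "vmgdlnfm" → 8 new (v, m, g, d, l, n, f, m)
  "vmgdls" → prefix "vmgdl" already present; 1 new (s)
  "jnpu" → prefix "jn" already present; 2 new (p, u)
  "vmu" → prefix "vm" already present; 1 new (u)
  "hhysfegd" → 8 new (h, h, y, s, f, e, g, d)
  "vmugqkavfp" → prefix "vmu" already present; 7 new (g, q, k, a, v, f, p)
  "vmgdoygk" → prefix "vmgd" already present; 4 new (o, y, g, k)
  "vmugqkavfx" → prefix "vmugqkavf" already present; 1 new (x)
  "jnsy" → prefix "jns" already present; 1 new (y)
  "jgyldwdffc" → prefix "jgyldwdffc" already present; 0 new (none)
  "vmgdlnrsy" → prefix "vmgdln" already present; 3 new (r, s, y)
  "jnx" → prefix "jn" already present; 1 new (x)
  "vmgdorpk" → prefix "vmgdo" already present; 3 new (r, p, k)
Total nodes = 10 + 8 + 8 + 3 + 8 + 1 + 2 + 1 + 8 + 7 + 4 + 1 + 1 + 0 + 3 + 1 + 3 = 69

69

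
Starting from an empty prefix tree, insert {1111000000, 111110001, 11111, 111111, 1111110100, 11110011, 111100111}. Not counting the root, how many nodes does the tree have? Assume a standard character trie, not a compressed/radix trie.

23

Count nodes per top-level branch (shared prefixes stored once):
  '1'-branch (1111000000, 11110011, 111100111, 11111, 111110001, 111111, 1111110100): 23 nodes
Sum: 23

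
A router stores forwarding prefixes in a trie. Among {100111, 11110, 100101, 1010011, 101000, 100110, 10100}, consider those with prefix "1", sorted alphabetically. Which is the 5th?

Words with prefix "1", in lexicographic order: "100101", "100110", "100111", "10100", "101000", "1010011", "11110"
The 5th is 101000.

101000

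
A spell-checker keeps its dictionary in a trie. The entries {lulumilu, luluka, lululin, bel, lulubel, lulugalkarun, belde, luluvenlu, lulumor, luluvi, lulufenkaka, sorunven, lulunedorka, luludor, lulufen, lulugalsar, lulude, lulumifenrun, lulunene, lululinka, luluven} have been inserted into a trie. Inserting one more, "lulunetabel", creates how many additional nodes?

5

The longest prefix of "lulunetabel" already in the trie is "lulune" (length 6).
New nodes needed: |"lulunetabel"| − 6 = 11 − 6 = 5.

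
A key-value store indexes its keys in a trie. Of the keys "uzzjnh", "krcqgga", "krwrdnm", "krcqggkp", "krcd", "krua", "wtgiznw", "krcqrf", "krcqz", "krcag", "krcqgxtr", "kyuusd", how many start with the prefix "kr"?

Walk to "kr"; the words in its subtree are exactly those with that prefix.
Matches: "krcag", "krcd", "krcqgga", "krcqggkp", "krcqgxtr", "krcqrf", "krcqz", "krua", "krwrdnm"
Count: 9

9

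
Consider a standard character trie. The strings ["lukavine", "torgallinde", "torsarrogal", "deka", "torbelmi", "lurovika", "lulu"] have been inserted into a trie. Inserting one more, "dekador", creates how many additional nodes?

"deka" is already a path in the trie; the remaining "dor" must be added.
New nodes needed: |"dekador"| − 4 = 7 − 4 = 3.

3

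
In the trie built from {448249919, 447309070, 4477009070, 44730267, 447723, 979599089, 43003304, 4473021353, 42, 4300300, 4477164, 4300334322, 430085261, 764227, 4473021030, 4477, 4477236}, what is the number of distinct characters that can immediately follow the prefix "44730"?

2

Walk "44730" from the root, arriving at one node.
Characters that immediately follow "44730" among the stored strings: {2, 9}.
That node has 2 child edges.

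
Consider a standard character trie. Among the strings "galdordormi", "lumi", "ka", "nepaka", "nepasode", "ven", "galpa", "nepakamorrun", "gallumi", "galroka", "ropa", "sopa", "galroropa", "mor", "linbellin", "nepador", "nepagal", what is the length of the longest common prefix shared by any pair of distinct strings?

Equivalently: take the maximum, over all pairs, of their longest common prefix length.
e.g. "nepaka" and "nepakamorrun" share the prefix "nepaka" of length 6; no pair shares a longer one.
Longest shared-prefix length: 6

6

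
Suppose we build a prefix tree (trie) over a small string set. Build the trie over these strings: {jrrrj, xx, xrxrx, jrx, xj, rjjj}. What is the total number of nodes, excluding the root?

17

Trace insertions, counting only characters that open a new branch:
  "jrrrj" → 5 new (j, r, r, r, j)
  "xx" → 2 new (x, x)
  "xrxrx" → prefix "x" already present; 4 new (r, x, r, x)
  "jrx" → prefix "jr" already present; 1 new (x)
  "xj" → prefix "x" already present; 1 new (j)
  "rjjj" → 4 new (r, j, j, j)
Total nodes = 5 + 2 + 4 + 1 + 1 + 4 = 17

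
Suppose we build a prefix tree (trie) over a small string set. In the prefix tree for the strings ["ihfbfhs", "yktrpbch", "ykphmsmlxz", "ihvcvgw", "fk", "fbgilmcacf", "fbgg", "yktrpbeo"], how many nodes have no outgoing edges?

8

A leaf is a node with no children — equivalently, the end of a word that is not a proper prefix of any other stored word.
Those words: "fbgg", "fbgilmcacf", "fk", "ihfbfhs", "ihvcvgw", "ykphmsmlxz", "yktrpbch", "yktrpbeo"
Leaf count: 8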